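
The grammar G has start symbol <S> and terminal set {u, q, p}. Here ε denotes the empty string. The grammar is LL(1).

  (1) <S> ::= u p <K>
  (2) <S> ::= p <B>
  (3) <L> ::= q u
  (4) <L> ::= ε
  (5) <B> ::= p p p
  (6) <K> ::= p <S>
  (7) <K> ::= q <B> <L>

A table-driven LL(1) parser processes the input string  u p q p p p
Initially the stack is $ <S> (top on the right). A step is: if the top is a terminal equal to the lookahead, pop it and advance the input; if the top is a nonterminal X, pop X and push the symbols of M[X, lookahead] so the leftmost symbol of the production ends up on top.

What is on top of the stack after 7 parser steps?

     Stack        Input          Action
  1  $ <S>        u p q p p p $  expand <S> ::= u p <K>
  2  $ <K> p u    u p q p p p $  match u
  3  $ <K> p      p q p p p $    match p
  4  $ <K>        q p p p $      expand <K> ::= q <B> <L>
  5  $ <L> <B> q  q p p p $      match q
  6  $ <L> <B>    p p p $        expand <B> ::= p p p
  7  $ <L> p p p  p p p $        match p
Stack after step 7: $ <L> p p (top = p).

p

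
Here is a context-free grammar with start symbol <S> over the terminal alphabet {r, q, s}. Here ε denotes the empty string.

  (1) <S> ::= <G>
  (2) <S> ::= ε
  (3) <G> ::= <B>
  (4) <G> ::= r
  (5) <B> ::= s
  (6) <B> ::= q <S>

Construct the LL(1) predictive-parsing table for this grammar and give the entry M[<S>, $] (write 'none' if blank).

FIRST(<B>) = {q, s}
FIRST(<G>) = {q, r, s}  (via <B>)
FIRST(<S>) = {ε, q, r, s}  (via <G>)
FOLLOW(<S>) includes $ since <S> is the start symbol.
FOLLOW(<S>): in <B>::=q <S>, the suffix after <S> is empty, so FOLLOW(<S>) ⊇ FOLLOW(<B>) = {$}. Thus FOLLOW(<S>) = {$}.
FOLLOW(<B>): in <G>::=<B>, the suffix after <B> is empty, so FOLLOW(<B>) ⊇ FOLLOW(<G>) = {$}. Thus FOLLOW(<B>) = {$}.
For <S> ::= <G>: FIRST(<G>) = {q, r, s}, so it goes in M[<S>, t] for t ∈ {q, r, s}.
For <S> ::= ε: FIRST(ε) = {ε}, so it goes in M[<S>, t] for t ∈ {}; since ε ∈ FIRST, also for every t ∈ FOLLOW(<S>) = {$}.

<S> ::= ε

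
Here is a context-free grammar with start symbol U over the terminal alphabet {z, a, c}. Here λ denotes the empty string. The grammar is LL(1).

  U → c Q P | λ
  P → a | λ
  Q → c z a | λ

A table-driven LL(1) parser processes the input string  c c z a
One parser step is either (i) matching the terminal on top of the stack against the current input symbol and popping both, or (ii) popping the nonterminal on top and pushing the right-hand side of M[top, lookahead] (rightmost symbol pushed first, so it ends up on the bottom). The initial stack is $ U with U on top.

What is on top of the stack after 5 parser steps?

a

     Stack      Input      Action
  1  $ U        c c z a $  expand U → c Q P
  2  $ P Q c    c c z a $  match c
  3  $ P Q      c z a $    expand Q → c z a
  4  $ P a z c  c z a $    match c
  5  $ P a z    z a $      match z
Stack after step 5: $ P a (top = a).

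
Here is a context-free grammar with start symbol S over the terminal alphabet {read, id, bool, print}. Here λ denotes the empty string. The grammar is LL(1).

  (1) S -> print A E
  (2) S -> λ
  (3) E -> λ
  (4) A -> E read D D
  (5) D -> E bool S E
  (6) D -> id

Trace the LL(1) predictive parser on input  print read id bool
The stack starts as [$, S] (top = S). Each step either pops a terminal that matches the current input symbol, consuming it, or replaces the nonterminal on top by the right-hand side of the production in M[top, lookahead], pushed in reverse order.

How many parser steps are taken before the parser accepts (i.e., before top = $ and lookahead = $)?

13

step 1: stack=$ S  input=print read id bool $  — expand S -> print A E
step 2: stack=$ E A print  input=print read id bool $  — match print
step 3: stack=$ E A  input=read id bool $  — expand A -> E read D D
step 4: stack=$ E D D read E  input=read id bool $  — expand E -> λ
step 5: stack=$ E D D read  input=read id bool $  — match read
step 6: stack=$ E D D  input=id bool $  — expand D -> id
step 7: stack=$ E D id  input=id bool $  — match id
step 8: stack=$ E D  input=bool $  — expand D -> E bool S E
step 9: stack=$ E E S bool E  input=bool $  — expand E -> λ
step 10: stack=$ E E S bool  input=bool $  — match bool
step 11: stack=$ E E S  input=$  — expand S -> λ
step 12: stack=$ E E  input=$  — expand E -> λ
step 13: stack=$ E  input=$  — expand E -> λ
Accept reached after 13 steps.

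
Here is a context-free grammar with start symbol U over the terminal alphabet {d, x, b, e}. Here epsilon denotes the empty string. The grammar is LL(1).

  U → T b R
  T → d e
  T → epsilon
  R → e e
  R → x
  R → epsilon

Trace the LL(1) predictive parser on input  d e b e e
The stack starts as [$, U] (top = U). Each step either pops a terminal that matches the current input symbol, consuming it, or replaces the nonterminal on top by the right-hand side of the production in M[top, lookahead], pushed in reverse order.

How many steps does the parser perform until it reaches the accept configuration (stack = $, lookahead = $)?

     Stack      Input        Action
  1  $ U        d e b e e $  expand U → T b R
  2  $ R b T    d e b e e $  expand T → d e
  3  $ R b e d  d e b e e $  match d
  4  $ R b e    e b e e $    match e
  5  $ R b      b e e $      match b
  6  $ R        e e $        expand R → e e
  7  $ e e      e e $        match e
  8  $ e        e $          match e
Accept reached after 8 steps.

8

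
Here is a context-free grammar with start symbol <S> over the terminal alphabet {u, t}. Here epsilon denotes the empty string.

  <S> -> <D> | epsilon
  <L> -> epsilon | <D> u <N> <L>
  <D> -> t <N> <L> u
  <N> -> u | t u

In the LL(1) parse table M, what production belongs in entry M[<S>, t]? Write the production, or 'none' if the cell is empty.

FIRST(<D>): from <D>->t <N> <L> u we get {t}. So FIRST(<D>) = {t}.
FIRST(<N>): from <N>->u we get {u}; from <N>->t u we get {t}. So FIRST(<N>) = {t, u}.
FIRST(<S>): from <S>-><D> we get {t}; from <S>->epsilon we get {epsilon}. So FIRST(<S>) = {epsilon, t}.
FIRST(<L>): from <L>->epsilon we get {epsilon}; from <L>-><D> u <N> <L> we get {t}. So FIRST(<L>) = {epsilon, t}.
FOLLOW(<S>) includes $ since <S> is the start symbol.
FOLLOW(<S>): <S> appears on no right-hand side. Thus FOLLOW(<S>) = {$}.
For <S> -> <D>: FIRST(<D>) = {t}, so it goes in M[<S>, t] for t ∈ {t}.
For <S> -> epsilon: FIRST(epsilon) = {epsilon}, so it goes in M[<S>, t] for t ∈ {}; since epsilon ∈ FIRST, also for every t ∈ FOLLOW(<S>) = {$}.

<S> -> <D>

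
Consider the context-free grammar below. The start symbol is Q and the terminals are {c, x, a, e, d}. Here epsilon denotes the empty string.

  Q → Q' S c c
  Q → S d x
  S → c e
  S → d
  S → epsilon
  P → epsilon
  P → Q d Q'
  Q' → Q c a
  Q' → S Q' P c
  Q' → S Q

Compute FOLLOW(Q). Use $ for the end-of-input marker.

FIRST(S): from S→c e we get {c}; from S→d we get {d}; from S→epsilon we get {epsilon}. So FIRST(S) = {epsilon, c, d}.
FIRST(Q): from Q→Q' S c c we get {c, d}; from Q→S d x we get {c, d}. So FIRST(Q) = {c, d}.
FIRST(P): from P→epsilon we get {epsilon}; from P→Q d Q' we get {c, d}. So FIRST(P) = {epsilon, c, d}.
FIRST(Q'): from Q'→Q c a we get {c, d}; from Q'→S Q' P c we get {c, d}; from Q'→S Q we get {c, d}. So FIRST(Q') = {c, d}.
FOLLOW(Q) includes $ since Q is the start symbol.
FOLLOW(S): in Q→Q' S c c, S is followed by c c with FIRST {c}; in Q→S d x, S is followed by d x with FIRST {d}; in Q'→S Q' P c, S is followed by Q' P c with FIRST {c, d}; in Q'→S Q, S is followed by Q with FIRST {c, d}. Thus FOLLOW(S) = {c, d}.
FOLLOW(P): in Q'→S Q' P c, P is followed by c with FIRST {c}. Thus FOLLOW(P) = {c}.
FOLLOW(Q'): in Q→Q' S c c, Q' is followed by S c c with FIRST {c, d}; in P→Q d Q', the suffix after Q' is empty, so FOLLOW(Q') ⊇ FOLLOW(P) = {c}; in Q'→S Q' P c, Q' is followed by P c with FIRST {c, d}. Thus FOLLOW(Q') = {c, d}.
FOLLOW(Q): in P→Q d Q', Q is followed by d Q' with FIRST {d}; in Q'→Q c a, Q is followed by c a with FIRST {c}; in Q'→S Q, the suffix after Q is empty, so FOLLOW(Q) ⊇ FOLLOW(Q') = {c, d}. Thus FOLLOW(Q) = {$, c, d}.

{$, c, d}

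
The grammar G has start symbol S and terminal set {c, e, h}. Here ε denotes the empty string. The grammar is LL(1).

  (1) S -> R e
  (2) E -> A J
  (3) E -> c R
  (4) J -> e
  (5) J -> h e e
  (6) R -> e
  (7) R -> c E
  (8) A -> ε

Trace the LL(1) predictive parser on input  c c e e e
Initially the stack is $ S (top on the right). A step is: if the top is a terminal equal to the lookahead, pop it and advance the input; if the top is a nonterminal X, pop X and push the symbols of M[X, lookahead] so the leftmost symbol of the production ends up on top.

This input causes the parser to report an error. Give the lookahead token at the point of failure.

step 1: stack=$ S  input=c c e e e $  — expand S -> R e
step 2: stack=$ e R  input=c c e e e $  — expand R -> c E
step 3: stack=$ e E c  input=c c e e e $  — match c
step 4: stack=$ e E  input=c e e e $  — expand E -> c R
step 5: stack=$ e R c  input=c e e e $  — match c
step 6: stack=$ e R  input=e e e $  — expand R -> e
step 7: stack=$ e e  input=e e e $  — match e
step 8: stack=$ e  input=e e $  — match e
step 9: stack=$  input=e $  — error: stack empty but input remains

e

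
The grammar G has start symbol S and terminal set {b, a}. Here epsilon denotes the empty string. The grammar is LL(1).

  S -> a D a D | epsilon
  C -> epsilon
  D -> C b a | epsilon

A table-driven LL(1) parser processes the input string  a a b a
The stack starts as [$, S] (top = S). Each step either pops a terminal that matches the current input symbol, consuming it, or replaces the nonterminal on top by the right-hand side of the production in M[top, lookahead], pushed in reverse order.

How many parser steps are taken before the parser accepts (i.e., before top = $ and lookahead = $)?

8

     Stack      Input      Action
  1  $ S        a a b a $  expand S -> a D a D
  2  $ D a D a  a a b a $  match a
  3  $ D a D    a b a $    expand D -> epsilon
  4  $ D a      a b a $    match a
  5  $ D        b a $      expand D -> C b a
  6  $ a b C    b a $      expand C -> epsilon
  7  $ a b      b a $      match b
  8  $ a        a $        match a
Accept reached after 8 steps.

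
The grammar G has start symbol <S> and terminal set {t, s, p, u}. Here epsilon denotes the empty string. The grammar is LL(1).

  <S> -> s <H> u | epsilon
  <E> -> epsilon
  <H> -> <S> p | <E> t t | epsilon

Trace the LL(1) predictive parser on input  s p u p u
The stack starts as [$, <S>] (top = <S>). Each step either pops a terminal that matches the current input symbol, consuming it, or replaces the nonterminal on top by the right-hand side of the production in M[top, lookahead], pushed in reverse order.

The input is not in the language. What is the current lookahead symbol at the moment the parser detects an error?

     Stack      Input        Action
  1  $ <S>      s p u p u $  expand <S> -> s <H> u
  2  $ u <H> s  s p u p u $  match s
  3  $ u <H>    p u p u $    expand <H> -> <S> p
  4  $ u p <S>  p u p u $    expand <S> -> epsilon
  5  $ u p      p u p u $    match p
  6  $ u        u p u $      match u
  7  $          p u $        error: stack empty but input remains

p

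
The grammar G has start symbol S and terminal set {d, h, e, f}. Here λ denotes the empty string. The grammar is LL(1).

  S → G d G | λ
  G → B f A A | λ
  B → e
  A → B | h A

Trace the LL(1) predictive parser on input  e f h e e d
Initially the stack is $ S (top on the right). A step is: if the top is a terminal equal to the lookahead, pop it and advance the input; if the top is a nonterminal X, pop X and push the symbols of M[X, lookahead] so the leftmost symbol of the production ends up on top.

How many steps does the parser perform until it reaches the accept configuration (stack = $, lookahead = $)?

      Stack          Input          Action
   1  $ S            e f h e e d $  expand S → G d G
   2  $ G d G        e f h e e d $  expand G → B f A A
   3  $ G d A A f B  e f h e e d $  expand B → e
   4  $ G d A A f e  e f h e e d $  match e
   5  $ G d A A f    f h e e d $    match f
   6  $ G d A A      h e e d $      expand A → h A
   7  $ G d A A h    h e e d $      match h
   8  $ G d A A      e e d $        expand A → B
   9  $ G d A B      e e d $        expand B → e
  10  $ G d A e      e e d $        match e
  11  $ G d A        e d $          expand A → B
  12  $ G d B        e d $          expand B → e
  13  $ G d e        e d $          match e
  14  $ G d          d $            match d
  15  $ G            $              expand G → λ
Accept reached after 15 steps.

15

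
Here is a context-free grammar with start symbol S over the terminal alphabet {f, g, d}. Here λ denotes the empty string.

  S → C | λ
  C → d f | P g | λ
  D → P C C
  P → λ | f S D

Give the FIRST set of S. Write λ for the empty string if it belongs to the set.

FIRST(P) = {λ, f}
FIRST(C) = {λ, d, f, g}  (via P g)
FIRST(S) = {λ, d, f, g}  (via C)
FIRST(D) = {λ, d, f, g}  (via P C C)

{λ, d, f, g}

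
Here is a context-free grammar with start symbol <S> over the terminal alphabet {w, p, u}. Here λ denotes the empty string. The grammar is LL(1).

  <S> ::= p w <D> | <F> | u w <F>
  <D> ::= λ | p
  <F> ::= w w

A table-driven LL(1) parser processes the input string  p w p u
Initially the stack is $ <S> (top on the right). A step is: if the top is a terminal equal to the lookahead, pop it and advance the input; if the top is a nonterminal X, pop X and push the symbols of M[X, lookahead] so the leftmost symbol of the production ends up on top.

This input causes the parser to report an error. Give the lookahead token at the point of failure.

u

     Stack      Input      Action
  1  $ <S>      p w p u $  expand <S> ::= p w <D>
  2  $ <D> w p  p w p u $  match p
  3  $ <D> w    w p u $    match w
  4  $ <D>      p u $      expand <D> ::= p
  5  $ p        p u $      match p
  6  $          u $        error: stack empty but input remains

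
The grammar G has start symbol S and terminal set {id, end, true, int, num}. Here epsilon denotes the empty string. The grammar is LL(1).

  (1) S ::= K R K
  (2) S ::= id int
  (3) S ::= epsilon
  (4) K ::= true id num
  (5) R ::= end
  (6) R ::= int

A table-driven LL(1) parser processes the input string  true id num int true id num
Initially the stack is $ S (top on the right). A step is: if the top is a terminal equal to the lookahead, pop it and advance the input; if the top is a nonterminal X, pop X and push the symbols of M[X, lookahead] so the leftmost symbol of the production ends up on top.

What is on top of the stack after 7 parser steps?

K

step 1: stack=$ S  input=true id num int true id num $  — expand S ::= K R K
step 2: stack=$ K R K  input=true id num int true id num $  — expand K ::= true id num
step 3: stack=$ K R num id true  input=true id num int true id num $  — match true
step 4: stack=$ K R num id  input=id num int true id num $  — match id
step 5: stack=$ K R num  input=num int true id num $  — match num
step 6: stack=$ K R  input=int true id num $  — expand R ::= int
step 7: stack=$ K int  input=int true id num $  — match int
Stack after step 7: $ K (top = K).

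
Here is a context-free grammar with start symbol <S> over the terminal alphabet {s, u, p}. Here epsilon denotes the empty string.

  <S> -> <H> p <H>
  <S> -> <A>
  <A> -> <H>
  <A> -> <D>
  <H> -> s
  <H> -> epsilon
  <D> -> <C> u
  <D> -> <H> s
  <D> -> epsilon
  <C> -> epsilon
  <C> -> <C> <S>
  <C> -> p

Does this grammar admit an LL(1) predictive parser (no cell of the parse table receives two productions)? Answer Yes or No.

No

FIRST(<S>) = {epsilon, p, s, u}
FIRST(<A>) = {epsilon, p, s, u}
FIRST(<H>) = {epsilon, s}
FIRST(<D>) = {epsilon, p, s, u}
FIRST(<C>) = {epsilon, p, s, u}
FOLLOW(<S>) = {$, p, s, u}
FOLLOW(<A>) = {$, p, s, u}
FOLLOW(<H>) = {$, p, s, u}
FOLLOW(<D>) = {$, p, s, u}
FOLLOW(<C>) = {p, s, u}
Cell M[<A>, $] receives both <A> -> <H> and <A> -> <D> — the grammar is not LL(1).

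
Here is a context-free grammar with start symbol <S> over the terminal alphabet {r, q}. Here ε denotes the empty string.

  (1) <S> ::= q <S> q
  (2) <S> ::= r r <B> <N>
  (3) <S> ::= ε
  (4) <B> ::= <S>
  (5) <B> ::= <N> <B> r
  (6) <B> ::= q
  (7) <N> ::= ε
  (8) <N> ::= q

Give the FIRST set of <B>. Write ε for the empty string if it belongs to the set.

FIRST(<S>): from <S>::=q <S> q we get {q}; from <S>::=r r <B> <N> we get {r}; from <S>::=ε we get {ε}. So FIRST(<S>) = {ε, q, r}.
FIRST(<N>): from <N>::=ε we get {ε}; from <N>::=q we get {q}. So FIRST(<N>) = {ε, q}.
FIRST(<B>): from <B>::=<S> we get {ε, q, r}; from <B>::=<N> <B> r we get {q, r}; from <B>::=q we get {q}. So FIRST(<B>) = {ε, q, r}.

{ε, q, r}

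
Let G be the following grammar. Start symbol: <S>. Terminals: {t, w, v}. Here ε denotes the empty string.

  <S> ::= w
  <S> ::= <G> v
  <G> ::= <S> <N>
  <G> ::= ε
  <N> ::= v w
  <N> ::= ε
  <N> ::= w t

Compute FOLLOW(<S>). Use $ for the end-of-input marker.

{$, v, w}

FIRST(<N>): from <N>::=v w we get {v}; from <N>::=ε we get {ε}; from <N>::=w t we get {w}. So FIRST(<N>) = {ε, v, w}.
FIRST(<S>): from <S>::=w we get {w}; from <S>::=<G> v we get {v, w}. So FIRST(<S>) = {v, w}.
FIRST(<G>): from <G>::=<S> <N> we get {v, w}; from <G>::=ε we get {ε}. So FIRST(<G>) = {ε, v, w}.
FOLLOW(<S>) includes $ since <S> is the start symbol.
FOLLOW(<G>): in <S>::=<G> v, <G> is followed by v with FIRST {v}. Thus FOLLOW(<G>) = {v}.
FOLLOW(<S>): in <G>::=<S> <N>, <S> is followed by <N> with FIRST {ε, v, w}; in <G>::=<S> <N>, the suffix after <S> is nullable, so FOLLOW(<S>) ⊇ FOLLOW(<G>) = {v}. Thus FOLLOW(<S>) = {$, v, w}.
FOLLOW(<N>): in <G>::=<S> <N>, the suffix after <N> is empty, so FOLLOW(<N>) ⊇ FOLLOW(<G>) = {v}. Thus FOLLOW(<N>) = {v}.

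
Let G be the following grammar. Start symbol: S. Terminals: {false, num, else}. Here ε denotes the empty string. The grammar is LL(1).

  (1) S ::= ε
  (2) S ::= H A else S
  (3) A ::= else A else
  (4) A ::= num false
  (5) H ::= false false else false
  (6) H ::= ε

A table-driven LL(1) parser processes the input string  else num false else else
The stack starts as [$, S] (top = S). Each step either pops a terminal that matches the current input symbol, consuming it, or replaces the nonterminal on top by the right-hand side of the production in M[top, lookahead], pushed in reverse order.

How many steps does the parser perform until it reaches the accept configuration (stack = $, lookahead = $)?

      Stack                    Input                       Action
   1  $ S                      else num false else else $  expand S ::= H A else S
   2  $ S else A H             else num false else else $  expand H ::= ε
   3  $ S else A               else num false else else $  expand A ::= else A else
   4  $ S else else A else     else num false else else $  match else
   5  $ S else else A          num false else else $       expand A ::= num false
   6  $ S else else false num  num false else else $       match num
   7  $ S else else false      false else else $           match false
   8  $ S else else            else else $                 match else
   9  $ S else                 else $                      match else
  10  $ S                      $                           expand S ::= ε
Accept reached after 10 steps.

10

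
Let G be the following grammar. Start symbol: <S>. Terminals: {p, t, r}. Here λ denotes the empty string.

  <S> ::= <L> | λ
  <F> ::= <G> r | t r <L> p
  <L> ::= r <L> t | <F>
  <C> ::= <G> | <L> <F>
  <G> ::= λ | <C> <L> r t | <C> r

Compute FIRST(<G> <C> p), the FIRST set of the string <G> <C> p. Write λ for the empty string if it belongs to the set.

FIRST(<S>): from <S>::=<L> we get {r, t}; from <S>::=λ we get {λ}. So FIRST(<S>) = {λ, r, t}.
FIRST(<F>): from <F>::=<G> r we get {r, t}; from <F>::=t r <L> p we get {t}. So FIRST(<F>) = {r, t}.
FIRST(<L>): from <L>::=r <L> t we get {r}; from <L>::=<F> we get {r, t}. So FIRST(<L>) = {r, t}.
FIRST(<C>): from <C>::=<G> we get {λ, r, t}; from <C>::=<L> <F> we get {r, t}. So FIRST(<C>) = {λ, r, t}.
FIRST(<G>): from <G>::=λ we get {λ}; from <G>::=<C> <L> r t we get {r, t}; from <G>::=<C> r we get {r, t}. So FIRST(<G>) = {λ, r, t}.
FIRST(<G> <C> p): take FIRST of each symbol in turn, carrying on past any symbol whose FIRST contains λ; result {p, r, t}.

{p, r, t}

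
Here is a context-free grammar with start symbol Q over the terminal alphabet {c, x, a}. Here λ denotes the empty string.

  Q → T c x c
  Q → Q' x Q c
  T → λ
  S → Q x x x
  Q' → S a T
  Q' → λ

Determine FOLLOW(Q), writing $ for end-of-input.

FIRST(T): from T→λ we get {λ}. So FIRST(T) = {λ}.
FIRST(Q): from Q→T c x c we get {c}; from Q→Q' x Q c we get {c, x}. So FIRST(Q) = {c, x}.
FIRST(S): from S→Q x x x we get {c, x}. So FIRST(S) = {c, x}.
FIRST(Q'): from Q'→S a T we get {c, x}; from Q'→λ we get {λ}. So FIRST(Q') = {λ, c, x}.
FOLLOW(Q) includes $ since Q is the start symbol.
FOLLOW(Q): in Q→Q' x Q c, Q is followed by c with FIRST {c}; in S→Q x x x, Q is followed by x x x with FIRST {x}. Thus FOLLOW(Q) = {$, c, x}.
FOLLOW(S): in Q'→S a T, S is followed by a T with FIRST {a}. Thus FOLLOW(S) = {a}.
FOLLOW(Q'): in Q→Q' x Q c, Q' is followed by x Q c with FIRST {x}. Thus FOLLOW(Q') = {x}.
FOLLOW(T): in Q→T c x c, T is followed by c x c with FIRST {c}; in Q'→S a T, the suffix after T is empty, so FOLLOW(T) ⊇ FOLLOW(Q') = {x}. Thus FOLLOW(T) = {c, x}.

{$, c, x}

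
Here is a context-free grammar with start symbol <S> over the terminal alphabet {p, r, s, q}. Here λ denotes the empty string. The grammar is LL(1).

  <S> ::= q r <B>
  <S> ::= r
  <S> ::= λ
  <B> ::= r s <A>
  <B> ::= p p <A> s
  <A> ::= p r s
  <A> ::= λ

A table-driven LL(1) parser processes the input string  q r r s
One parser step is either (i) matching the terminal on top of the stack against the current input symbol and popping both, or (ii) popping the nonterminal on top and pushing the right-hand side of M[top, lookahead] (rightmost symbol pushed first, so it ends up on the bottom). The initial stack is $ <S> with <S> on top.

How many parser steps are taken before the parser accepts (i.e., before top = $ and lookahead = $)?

7

step 1: stack=$ <S>  input=q r r s $  — expand <S> ::= q r <B>
step 2: stack=$ <B> r q  input=q r r s $  — match q
step 3: stack=$ <B> r  input=r r s $  — match r
step 4: stack=$ <B>  input=r s $  — expand <B> ::= r s <A>
step 5: stack=$ <A> s r  input=r s $  — match r
step 6: stack=$ <A> s  input=s $  — match s
step 7: stack=$ <A>  input=$  — expand <A> ::= λ
Accept reached after 7 steps.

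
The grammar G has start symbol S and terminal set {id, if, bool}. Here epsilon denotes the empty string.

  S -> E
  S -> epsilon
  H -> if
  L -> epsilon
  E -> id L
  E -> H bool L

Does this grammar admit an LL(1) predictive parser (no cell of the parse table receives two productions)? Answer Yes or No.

FIRST(S) = {epsilon, id, if}
FIRST(H) = {if}
FIRST(L) = {epsilon}
FIRST(E) = {id, if}
FOLLOW(S) = {$}
FOLLOW(H) = {bool}
FOLLOW(L) = {$}
FOLLOW(E) = {$}
Each cell of M receives at most one production.

Yes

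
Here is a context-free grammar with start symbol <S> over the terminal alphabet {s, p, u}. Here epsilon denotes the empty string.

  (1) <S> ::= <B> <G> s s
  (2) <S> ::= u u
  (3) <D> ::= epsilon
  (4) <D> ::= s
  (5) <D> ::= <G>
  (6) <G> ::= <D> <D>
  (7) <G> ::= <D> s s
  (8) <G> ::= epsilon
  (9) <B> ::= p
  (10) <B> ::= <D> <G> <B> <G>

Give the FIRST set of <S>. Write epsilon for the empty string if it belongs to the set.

{p, s, u}

FIRST(<S>): from <S>::=<B> <G> s s we get {p, s}; from <S>::=u u we get {u}. So FIRST(<S>) = {p, s, u}.
FIRST(<D>): from <D>::=epsilon we get {epsilon}; from <D>::=s we get {s}; from <D>::=<G> we get {epsilon, s}. So FIRST(<D>) = {epsilon, s}.
FIRST(<G>): from <G>::=<D> <D> we get {epsilon, s}; from <G>::=<D> s s we get {s}; from <G>::=epsilon we get {epsilon}. So FIRST(<G>) = {epsilon, s}.
FIRST(<B>): from <B>::=p we get {p}; from <B>::=<D> <G> <B> <G> we get {p, s}. So FIRST(<B>) = {p, s}.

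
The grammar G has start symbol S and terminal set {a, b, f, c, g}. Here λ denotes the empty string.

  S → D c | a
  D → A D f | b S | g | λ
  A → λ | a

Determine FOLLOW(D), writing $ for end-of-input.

FIRST(A) = {λ, a}
FIRST(D) = {λ, a, b, f, g}  (via A D f)
FIRST(S) = {a, b, c, f, g}  (via D c)
FOLLOW(S) includes $ since S is the start symbol.
FOLLOW(D): in S→D c, D is followed by c with FIRST {c}; in D→A D f, D is followed by f with FIRST {f}. Thus FOLLOW(D) = {c, f}.
FOLLOW(S): in D→b S, the suffix after S is empty, so FOLLOW(S) ⊇ FOLLOW(D) = {c, f}. Thus FOLLOW(S) = {$, c, f}.
FOLLOW(A): in D→A D f, A is followed by D f with FIRST {a, b, f, g}. Thus FOLLOW(A) = {a, b, f, g}.

{c, f}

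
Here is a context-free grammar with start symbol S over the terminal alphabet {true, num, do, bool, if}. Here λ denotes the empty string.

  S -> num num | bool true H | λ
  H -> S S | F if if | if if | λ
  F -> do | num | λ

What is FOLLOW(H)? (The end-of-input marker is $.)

FIRST(S) = {λ, bool, num}
FIRST(F) = {λ, do, num}
FIRST(H) = {λ, bool, do, if, num}  (via S S, F if if)
FOLLOW(S) includes $ since S is the start symbol.
FOLLOW(F): in H->F if if, F is followed by if if with FIRST {if}. Thus FOLLOW(F) = {if}.
FOLLOW(S): in H->S S (occurrence 1), S is followed by S with FIRST {λ, bool, num}; in H->S S (occurrence 1), the suffix after S is nullable, so FOLLOW(S) ⊇ FOLLOW(H) = {$, bool, num}; in H->S S (occurrence 2), the suffix after S is empty, so FOLLOW(S) ⊇ FOLLOW(H) = {$, bool, num}. Thus FOLLOW(S) = {$, bool, num}.
FOLLOW(H): in S->bool true H, the suffix after H is empty, so FOLLOW(H) ⊇ FOLLOW(S) = {$, bool, num}. Thus FOLLOW(H) = {$, bool, num}.

{$, bool, num}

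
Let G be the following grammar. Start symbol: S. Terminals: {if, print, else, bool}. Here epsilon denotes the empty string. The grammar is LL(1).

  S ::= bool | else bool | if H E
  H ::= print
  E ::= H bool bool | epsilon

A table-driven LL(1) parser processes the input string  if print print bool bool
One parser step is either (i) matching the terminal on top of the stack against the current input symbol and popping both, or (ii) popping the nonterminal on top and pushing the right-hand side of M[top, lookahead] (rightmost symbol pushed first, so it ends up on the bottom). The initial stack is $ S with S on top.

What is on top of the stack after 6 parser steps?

print

     Stack          Input                       Action
  1  $ S            if print print bool bool $  expand S ::= if H E
  2  $ E H if       if print print bool bool $  match if
  3  $ E H          print print bool bool $     expand H ::= print
  4  $ E print      print print bool bool $     match print
  5  $ E            print bool bool $           expand E ::= H bool bool
  6  $ bool bool H  print bool bool $           expand H ::= print
Stack after step 6: $ bool bool print (top = print).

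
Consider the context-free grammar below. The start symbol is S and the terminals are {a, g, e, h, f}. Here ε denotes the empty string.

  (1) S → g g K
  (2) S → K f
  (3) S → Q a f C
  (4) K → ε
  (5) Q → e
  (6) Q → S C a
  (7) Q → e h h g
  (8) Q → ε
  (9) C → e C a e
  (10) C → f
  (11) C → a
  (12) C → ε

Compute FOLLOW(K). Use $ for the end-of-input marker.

{$, a, e, f}

FIRST(K) = {ε}
FIRST(C) = {ε, a, e, f}
FIRST(S) = {a, e, f, g}  (via K f, Q a f C)
FIRST(Q) = {ε, a, e, f, g}  (via S C a)
FOLLOW(S) includes $ since S is the start symbol.
FOLLOW(S): in Q→S C a, S is followed by C a with FIRST {a, e, f}. Thus FOLLOW(S) = {$, a, e, f}.
FOLLOW(K): in S→g g K, the suffix after K is empty, so FOLLOW(K) ⊇ FOLLOW(S) = {$, a, e, f}; in S→K f, K is followed by f with FIRST {f}. Thus FOLLOW(K) = {$, a, e, f}.
FOLLOW(Q): in S→Q a f C, Q is followed by a f C with FIRST {a}. Thus FOLLOW(Q) = {a}.
FOLLOW(C): in S→Q a f C, the suffix after C is empty, so FOLLOW(C) ⊇ FOLLOW(S) = {$, a, e, f}; in Q→S C a, C is followed by a with FIRST {a}; in C→e C a e, C is followed by a e with FIRST {a}. Thus FOLLOW(C) = {$, a, e, f}.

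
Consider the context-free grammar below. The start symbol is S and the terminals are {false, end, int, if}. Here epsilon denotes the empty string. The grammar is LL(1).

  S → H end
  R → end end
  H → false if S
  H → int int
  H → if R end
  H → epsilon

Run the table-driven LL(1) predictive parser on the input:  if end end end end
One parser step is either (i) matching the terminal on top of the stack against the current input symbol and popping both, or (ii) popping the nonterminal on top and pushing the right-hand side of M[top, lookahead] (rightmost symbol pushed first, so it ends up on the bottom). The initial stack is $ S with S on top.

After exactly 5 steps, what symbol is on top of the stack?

end

step 1: stack=$ S  input=if end end end end $  — expand S → H end
step 2: stack=$ end H  input=if end end end end $  — expand H → if R end
step 3: stack=$ end end R if  input=if end end end end $  — match if
step 4: stack=$ end end R  input=end end end end $  — expand R → end end
step 5: stack=$ end end end end  input=end end end end $  — match end
Stack after step 5: $ end end end (top = end).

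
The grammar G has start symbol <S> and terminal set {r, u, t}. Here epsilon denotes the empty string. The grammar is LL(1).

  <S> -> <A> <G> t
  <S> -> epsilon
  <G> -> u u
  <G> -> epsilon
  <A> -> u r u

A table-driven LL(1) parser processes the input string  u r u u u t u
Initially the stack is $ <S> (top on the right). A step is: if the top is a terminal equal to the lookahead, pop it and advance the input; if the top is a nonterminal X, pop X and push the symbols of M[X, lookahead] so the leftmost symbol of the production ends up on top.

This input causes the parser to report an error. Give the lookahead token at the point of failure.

      Stack          Input            Action
   1  $ <S>          u r u u u t u $  expand <S> -> <A> <G> t
   2  $ t <G> <A>    u r u u u t u $  expand <A> -> u r u
   3  $ t <G> u r u  u r u u u t u $  match u
   4  $ t <G> u r    r u u u t u $    match r
   5  $ t <G> u      u u u t u $      match u
   6  $ t <G>        u u t u $        expand <G> -> u u
   7  $ t u u        u u t u $        match u
   8  $ t u          u t u $          match u
   9  $ t            t u $            match t
  10  $              u $              error: stack empty but input remains

u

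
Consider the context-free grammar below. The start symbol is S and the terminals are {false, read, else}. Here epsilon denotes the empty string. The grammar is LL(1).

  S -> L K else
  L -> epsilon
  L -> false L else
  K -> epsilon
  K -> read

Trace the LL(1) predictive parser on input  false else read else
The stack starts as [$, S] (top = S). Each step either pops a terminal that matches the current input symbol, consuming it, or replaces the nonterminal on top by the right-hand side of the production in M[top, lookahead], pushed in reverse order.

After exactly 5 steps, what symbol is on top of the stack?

K

step 1: stack=$ S  input=false else read else $  — expand S -> L K else
step 2: stack=$ else K L  input=false else read else $  — expand L -> false L else
step 3: stack=$ else K else L false  input=false else read else $  — match false
step 4: stack=$ else K else L  input=else read else $  — expand L -> epsilon
step 5: stack=$ else K else  input=else read else $  — match else
Stack after step 5: $ else K (top = K).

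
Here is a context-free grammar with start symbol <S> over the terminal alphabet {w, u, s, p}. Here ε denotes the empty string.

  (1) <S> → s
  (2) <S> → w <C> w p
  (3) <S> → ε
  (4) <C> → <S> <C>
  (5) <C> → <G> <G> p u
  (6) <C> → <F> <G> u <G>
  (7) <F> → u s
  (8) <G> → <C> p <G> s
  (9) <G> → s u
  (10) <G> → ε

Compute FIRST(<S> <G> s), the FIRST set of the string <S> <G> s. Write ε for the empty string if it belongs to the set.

{p, s, u, w}

FIRST(<S>) = {ε, s, w}
FIRST(<F>) = {u}
FIRST(<C>) = {p, s, u, w}  (via <S> <C>, <G> <G> p u, <F> <G> u <G>)
FIRST(<G>) = {ε, p, s, u, w}  (via <C> p <G> s)
FIRST(<S> <G> s): take FIRST of each symbol in turn, carrying on past any symbol whose FIRST contains ε; result {p, s, u, w}.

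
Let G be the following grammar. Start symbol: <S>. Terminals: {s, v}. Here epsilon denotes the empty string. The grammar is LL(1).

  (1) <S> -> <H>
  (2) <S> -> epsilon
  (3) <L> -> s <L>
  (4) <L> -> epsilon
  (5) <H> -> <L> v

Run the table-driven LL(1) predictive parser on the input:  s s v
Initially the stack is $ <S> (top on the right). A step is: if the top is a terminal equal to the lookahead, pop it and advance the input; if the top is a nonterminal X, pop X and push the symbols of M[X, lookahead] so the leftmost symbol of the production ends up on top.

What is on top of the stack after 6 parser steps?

     Stack      Input    Action
  1  $ <S>      s s v $  expand <S> -> <H>
  2  $ <H>      s s v $  expand <H> -> <L> v
  3  $ v <L>    s s v $  expand <L> -> s <L>
  4  $ v <L> s  s s v $  match s
  5  $ v <L>    s v $    expand <L> -> s <L>
  6  $ v <L> s  s v $    match s
Stack after step 6: $ v <L> (top = <L>).

<L>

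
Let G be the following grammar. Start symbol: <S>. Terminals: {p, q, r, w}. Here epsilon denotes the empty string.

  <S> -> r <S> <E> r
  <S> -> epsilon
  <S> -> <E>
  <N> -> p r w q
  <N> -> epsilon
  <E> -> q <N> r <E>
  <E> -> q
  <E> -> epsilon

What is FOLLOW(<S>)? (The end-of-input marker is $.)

{$, q, r}

FIRST(<N>) = {epsilon, p}
FIRST(<E>) = {epsilon, q}
FIRST(<S>) = {epsilon, q, r}  (via <E>)
FOLLOW(<S>) includes $ since <S> is the start symbol.
FOLLOW(<S>): in <S>->r <S> <E> r, <S> is followed by <E> r with FIRST {q, r}. Thus FOLLOW(<S>) = {$, q, r}.
FOLLOW(<N>): in <E>->q <N> r <E>, <N> is followed by r <E> with FIRST {r}. Thus FOLLOW(<N>) = {r}.
FOLLOW(<E>): in <S>->r <S> <E> r, <E> is followed by r with FIRST {r}; in <S>-><E>, the suffix after <E> is empty, so FOLLOW(<E>) ⊇ FOLLOW(<S>) = {$, q, r}; in <E>->q <N> r <E>, the suffix after <E> is empty (adds nothing new). Thus FOLLOW(<E>) = {$, q, r}.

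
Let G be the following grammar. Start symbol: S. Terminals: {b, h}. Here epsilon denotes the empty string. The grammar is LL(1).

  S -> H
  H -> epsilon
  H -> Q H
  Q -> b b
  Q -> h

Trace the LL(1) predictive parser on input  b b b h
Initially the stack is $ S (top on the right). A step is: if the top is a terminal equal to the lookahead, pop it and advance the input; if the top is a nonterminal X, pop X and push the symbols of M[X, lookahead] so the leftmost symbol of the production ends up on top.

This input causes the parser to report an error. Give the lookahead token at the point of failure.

h

     Stack    Input      Action
  1  $ S      b b b h $  expand S -> H
  2  $ H      b b b h $  expand H -> Q H
  3  $ H Q    b b b h $  expand Q -> b b
  4  $ H b b  b b b h $  match b
  5  $ H b    b b h $    match b
  6  $ H      b h $      expand H -> Q H
  7  $ H Q    b h $      expand Q -> b b
  8  $ H b b  b h $      match b
  9  $ H b    h $        error: top is terminal b but lookahead is h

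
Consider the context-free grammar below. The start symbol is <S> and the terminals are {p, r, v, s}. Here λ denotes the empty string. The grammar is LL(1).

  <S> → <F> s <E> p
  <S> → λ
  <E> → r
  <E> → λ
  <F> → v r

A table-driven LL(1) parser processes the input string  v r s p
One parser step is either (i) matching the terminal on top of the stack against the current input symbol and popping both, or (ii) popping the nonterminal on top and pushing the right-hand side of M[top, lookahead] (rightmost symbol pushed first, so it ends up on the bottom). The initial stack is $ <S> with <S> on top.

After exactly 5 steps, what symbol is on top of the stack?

<E>

step 1: stack=$ <S>  input=v r s p $  — expand <S> → <F> s <E> p
step 2: stack=$ p <E> s <F>  input=v r s p $  — expand <F> → v r
step 3: stack=$ p <E> s r v  input=v r s p $  — match v
step 4: stack=$ p <E> s r  input=r s p $  — match r
step 5: stack=$ p <E> s  input=s p $  — match s
Stack after step 5: $ p <E> (top = <E>).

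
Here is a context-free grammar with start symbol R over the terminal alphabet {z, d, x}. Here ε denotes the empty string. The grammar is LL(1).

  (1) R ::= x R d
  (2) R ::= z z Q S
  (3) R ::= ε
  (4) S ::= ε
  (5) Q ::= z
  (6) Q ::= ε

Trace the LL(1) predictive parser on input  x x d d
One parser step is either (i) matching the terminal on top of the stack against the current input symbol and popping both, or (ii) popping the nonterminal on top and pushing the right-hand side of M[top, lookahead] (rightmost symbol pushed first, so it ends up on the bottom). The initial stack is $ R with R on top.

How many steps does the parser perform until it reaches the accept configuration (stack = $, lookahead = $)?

7

     Stack      Input      Action
  1  $ R        x x d d $  expand R ::= x R d
  2  $ d R x    x x d d $  match x
  3  $ d R      x d d $    expand R ::= x R d
  4  $ d d R x  x d d $    match x
  5  $ d d R    d d $      expand R ::= ε
  6  $ d d      d d $      match d
  7  $ d        d $        match d
Accept reached after 7 steps.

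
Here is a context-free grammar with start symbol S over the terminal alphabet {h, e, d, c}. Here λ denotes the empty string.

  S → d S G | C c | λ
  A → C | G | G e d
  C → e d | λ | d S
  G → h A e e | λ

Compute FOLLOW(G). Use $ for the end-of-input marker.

{$, c, e, h}

FIRST(C): from C→e d we get {e}; from C→λ we get {λ}; from C→d S we get {d}. So FIRST(C) = {λ, d, e}.
FIRST(G): from G→h A e e we get {h}; from G→λ we get {λ}. So FIRST(G) = {λ, h}.
FIRST(S): from S→d S G we get {d}; from S→C c we get {c, d, e}; from S→λ we get {λ}. So FIRST(S) = {λ, c, d, e}.
FIRST(A): from A→C we get {λ, d, e}; from A→G we get {λ, h}; from A→G e d we get {e, h}. So FIRST(A) = {λ, d, e, h}.
FOLLOW(S) includes $ since S is the start symbol.
FOLLOW(A): in G→h A e e, A is followed by e e with FIRST {e}. Thus FOLLOW(A) = {e}.
FOLLOW(C): in S→C c, C is followed by c with FIRST {c}; in A→C, the suffix after C is empty, so FOLLOW(C) ⊇ FOLLOW(A) = {e}. Thus FOLLOW(C) = {c, e}.
FOLLOW(S): in S→d S G, S is followed by G with FIRST {λ, h}; in S→d S G, the suffix after S is nullable (adds nothing new); in C→d S, the suffix after S is empty, so FOLLOW(S) ⊇ FOLLOW(C) = {c, e}. Thus FOLLOW(S) = {$, c, e, h}.
FOLLOW(G): in S→d S G, the suffix after G is empty, so FOLLOW(G) ⊇ FOLLOW(S) = {$, c, e, h}; in A→G, the suffix after G is empty, so FOLLOW(G) ⊇ FOLLOW(A) = {e}; in A→G e d, G is followed by e d with FIRST {e}. Thus FOLLOW(G) = {$, c, e, h}.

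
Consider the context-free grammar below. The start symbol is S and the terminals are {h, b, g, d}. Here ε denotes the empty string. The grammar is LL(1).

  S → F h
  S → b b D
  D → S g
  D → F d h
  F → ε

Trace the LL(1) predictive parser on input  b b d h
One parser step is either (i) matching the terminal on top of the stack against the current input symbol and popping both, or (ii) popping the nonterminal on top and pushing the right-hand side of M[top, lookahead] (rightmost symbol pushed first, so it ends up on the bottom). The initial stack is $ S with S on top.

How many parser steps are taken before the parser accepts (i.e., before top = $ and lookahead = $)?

7

     Stack    Input      Action
  1  $ S      b b d h $  expand S → b b D
  2  $ D b b  b b d h $  match b
  3  $ D b    b d h $    match b
  4  $ D      d h $      expand D → F d h
  5  $ h d F  d h $      expand F → ε
  6  $ h d    d h $      match d
  7  $ h      h $        match h
Accept reached after 7 steps.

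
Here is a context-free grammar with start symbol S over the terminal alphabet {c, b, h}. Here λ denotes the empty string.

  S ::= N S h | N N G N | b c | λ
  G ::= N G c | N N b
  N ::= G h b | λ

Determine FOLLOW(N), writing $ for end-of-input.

FIRST(S) = {λ, b, h}  (via N S h, N N G N)
FIRST(G) = {b}  (via N G c, N N b)
FIRST(N) = {λ, b}  (via G h b)
FOLLOW(S) includes $ since S is the start symbol.
FOLLOW(S): in S::=N S h, S is followed by h with FIRST {h}. Thus FOLLOW(S) = {$, h}.
FOLLOW(G): in S::=N N G N, G is followed by N with FIRST {λ, b}; in S::=N N G N, the suffix after G is nullable, so FOLLOW(G) ⊇ FOLLOW(S) = {$, h}; in G::=N G c, G is followed by c with FIRST {c}; in N::=G h b, G is followed by h b with FIRST {h}. Thus FOLLOW(G) = {$, b, c, h}.
FOLLOW(N): in S::=N S h, N is followed by S h with FIRST {b, h}; in S::=N N G N (occurrence 1), N is followed by N G N with FIRST {b}; in S::=N N G N (occurrence 2), N is followed by G N with FIRST {b}; in S::=N N G N (occurrence 3), the suffix after N is empty, so FOLLOW(N) ⊇ FOLLOW(S) = {$, h}; in G::=N G c, N is followed by G c with FIRST {b}; in G::=N N b (occurrence 1), N is followed by N b with FIRST {b}; in G::=N N b (occurrence 2), N is followed by b with FIRST {b}. Thus FOLLOW(N) = {$, b, h}.

{$, b, h}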